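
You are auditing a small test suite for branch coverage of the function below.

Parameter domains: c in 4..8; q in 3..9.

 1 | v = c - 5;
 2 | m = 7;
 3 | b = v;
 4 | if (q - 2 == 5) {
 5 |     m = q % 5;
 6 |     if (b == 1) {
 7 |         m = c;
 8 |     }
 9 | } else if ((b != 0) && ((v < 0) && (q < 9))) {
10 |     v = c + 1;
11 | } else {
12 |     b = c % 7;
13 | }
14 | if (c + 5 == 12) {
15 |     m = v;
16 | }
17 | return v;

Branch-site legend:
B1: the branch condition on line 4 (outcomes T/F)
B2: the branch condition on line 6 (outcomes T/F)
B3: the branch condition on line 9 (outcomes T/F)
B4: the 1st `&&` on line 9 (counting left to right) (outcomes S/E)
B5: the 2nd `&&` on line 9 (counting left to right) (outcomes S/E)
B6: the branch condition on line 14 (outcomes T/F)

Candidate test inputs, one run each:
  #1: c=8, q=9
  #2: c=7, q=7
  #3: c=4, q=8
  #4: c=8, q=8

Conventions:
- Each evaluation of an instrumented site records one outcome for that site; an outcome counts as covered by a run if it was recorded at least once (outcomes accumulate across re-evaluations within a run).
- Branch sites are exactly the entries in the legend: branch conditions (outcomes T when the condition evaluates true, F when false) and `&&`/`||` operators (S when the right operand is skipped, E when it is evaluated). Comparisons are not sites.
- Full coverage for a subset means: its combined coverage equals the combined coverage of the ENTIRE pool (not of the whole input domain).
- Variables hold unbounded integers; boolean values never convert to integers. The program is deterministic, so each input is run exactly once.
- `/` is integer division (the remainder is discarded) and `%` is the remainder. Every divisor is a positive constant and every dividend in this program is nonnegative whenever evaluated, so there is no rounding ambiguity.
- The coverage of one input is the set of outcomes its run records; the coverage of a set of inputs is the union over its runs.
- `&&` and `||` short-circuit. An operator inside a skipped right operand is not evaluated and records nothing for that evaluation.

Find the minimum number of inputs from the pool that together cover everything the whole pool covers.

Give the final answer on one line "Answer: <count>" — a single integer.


#1 (c=8, q=9) -> covered: B1=F, B3=F, B4=E, B5=S, B6=F
#2 (c=7, q=7) -> covered: B1=T, B2=F, B6=T
#3 (c=4, q=8) -> covered: B1=F, B3=T, B4=E, B5=E, B6=F
#4 (c=8, q=8) -> covered: B1=F, B3=F, B4=E, B5=S, B6=F
pool-wide coverage (10 outcomes): B1=T, B1=F, B2=F, B3=T, B3=F, B4=E, B5=S, B5=E, B6=T, B6=F
checked all size-1 subsets: none covers 10 outcomes (max 5/10)
checked all size-2 subsets: none covers 10 outcomes (max 8/10)
inputs {1, 2, 3} (size 3) cover everything; no size-3 subset with a lexicographically smaller index list covers all 10
Answer: 3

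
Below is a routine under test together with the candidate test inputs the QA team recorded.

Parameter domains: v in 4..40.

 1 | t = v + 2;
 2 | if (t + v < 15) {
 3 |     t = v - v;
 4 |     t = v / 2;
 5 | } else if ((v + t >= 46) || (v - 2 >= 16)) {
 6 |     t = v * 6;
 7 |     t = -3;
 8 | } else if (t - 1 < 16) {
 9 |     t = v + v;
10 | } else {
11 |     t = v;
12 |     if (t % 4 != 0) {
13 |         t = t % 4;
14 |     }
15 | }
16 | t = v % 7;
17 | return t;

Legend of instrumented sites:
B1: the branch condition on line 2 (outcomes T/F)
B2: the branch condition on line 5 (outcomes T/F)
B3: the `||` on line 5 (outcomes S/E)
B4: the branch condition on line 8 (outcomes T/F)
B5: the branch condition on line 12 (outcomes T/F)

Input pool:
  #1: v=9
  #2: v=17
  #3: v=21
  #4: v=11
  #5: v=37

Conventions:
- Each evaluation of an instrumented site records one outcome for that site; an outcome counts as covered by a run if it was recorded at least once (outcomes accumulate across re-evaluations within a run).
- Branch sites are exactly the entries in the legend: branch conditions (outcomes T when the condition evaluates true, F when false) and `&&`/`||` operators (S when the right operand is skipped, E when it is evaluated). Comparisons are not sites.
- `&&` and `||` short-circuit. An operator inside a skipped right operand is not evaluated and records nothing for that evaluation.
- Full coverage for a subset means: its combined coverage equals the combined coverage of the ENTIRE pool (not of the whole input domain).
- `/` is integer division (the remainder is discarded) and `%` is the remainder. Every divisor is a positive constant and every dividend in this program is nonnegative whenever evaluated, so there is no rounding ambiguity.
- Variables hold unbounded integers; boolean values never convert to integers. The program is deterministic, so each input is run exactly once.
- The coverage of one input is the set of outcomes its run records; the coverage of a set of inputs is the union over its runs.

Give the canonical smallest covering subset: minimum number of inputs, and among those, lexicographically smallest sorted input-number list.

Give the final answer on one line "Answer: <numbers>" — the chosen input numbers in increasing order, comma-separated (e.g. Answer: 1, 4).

run #1 (v=9) runs B1->F, B3->E, B2->F, B4->T; records B1=F, B2=F, B3=E, B4=T
run #2 (v=17) runs B1->F, B3->E, B2->F, B4->F, B5->T; records B1=F, B2=F, B3=E, B4=F, B5=T
run #3 (v=21) runs B1->F, B3->E, B2->T; records B1=F, B2=T, B3=E
run #4 (v=11) runs B1->F, B3->E, B2->F, B4->T; records B1=F, B2=F, B3=E, B4=T
run #5 (v=37) runs B1->F, B3->S, B2->T; records B1=F, B2=T, B3=S
pool-wide coverage (8 outcomes): B1=F, B2=T, B2=F, B3=S, B3=E, B4=T, B4=F, B5=T
every size-1 subset falls short of the 8 outcomes (best: 5/8)
every size-2 subset falls short of the 8 outcomes (best: 7/8)
at size 3, {1, 2, 5} reaches all 8 outcomes; every lexicographically earlier size-3 subset fails

Answer: 1, 2, 5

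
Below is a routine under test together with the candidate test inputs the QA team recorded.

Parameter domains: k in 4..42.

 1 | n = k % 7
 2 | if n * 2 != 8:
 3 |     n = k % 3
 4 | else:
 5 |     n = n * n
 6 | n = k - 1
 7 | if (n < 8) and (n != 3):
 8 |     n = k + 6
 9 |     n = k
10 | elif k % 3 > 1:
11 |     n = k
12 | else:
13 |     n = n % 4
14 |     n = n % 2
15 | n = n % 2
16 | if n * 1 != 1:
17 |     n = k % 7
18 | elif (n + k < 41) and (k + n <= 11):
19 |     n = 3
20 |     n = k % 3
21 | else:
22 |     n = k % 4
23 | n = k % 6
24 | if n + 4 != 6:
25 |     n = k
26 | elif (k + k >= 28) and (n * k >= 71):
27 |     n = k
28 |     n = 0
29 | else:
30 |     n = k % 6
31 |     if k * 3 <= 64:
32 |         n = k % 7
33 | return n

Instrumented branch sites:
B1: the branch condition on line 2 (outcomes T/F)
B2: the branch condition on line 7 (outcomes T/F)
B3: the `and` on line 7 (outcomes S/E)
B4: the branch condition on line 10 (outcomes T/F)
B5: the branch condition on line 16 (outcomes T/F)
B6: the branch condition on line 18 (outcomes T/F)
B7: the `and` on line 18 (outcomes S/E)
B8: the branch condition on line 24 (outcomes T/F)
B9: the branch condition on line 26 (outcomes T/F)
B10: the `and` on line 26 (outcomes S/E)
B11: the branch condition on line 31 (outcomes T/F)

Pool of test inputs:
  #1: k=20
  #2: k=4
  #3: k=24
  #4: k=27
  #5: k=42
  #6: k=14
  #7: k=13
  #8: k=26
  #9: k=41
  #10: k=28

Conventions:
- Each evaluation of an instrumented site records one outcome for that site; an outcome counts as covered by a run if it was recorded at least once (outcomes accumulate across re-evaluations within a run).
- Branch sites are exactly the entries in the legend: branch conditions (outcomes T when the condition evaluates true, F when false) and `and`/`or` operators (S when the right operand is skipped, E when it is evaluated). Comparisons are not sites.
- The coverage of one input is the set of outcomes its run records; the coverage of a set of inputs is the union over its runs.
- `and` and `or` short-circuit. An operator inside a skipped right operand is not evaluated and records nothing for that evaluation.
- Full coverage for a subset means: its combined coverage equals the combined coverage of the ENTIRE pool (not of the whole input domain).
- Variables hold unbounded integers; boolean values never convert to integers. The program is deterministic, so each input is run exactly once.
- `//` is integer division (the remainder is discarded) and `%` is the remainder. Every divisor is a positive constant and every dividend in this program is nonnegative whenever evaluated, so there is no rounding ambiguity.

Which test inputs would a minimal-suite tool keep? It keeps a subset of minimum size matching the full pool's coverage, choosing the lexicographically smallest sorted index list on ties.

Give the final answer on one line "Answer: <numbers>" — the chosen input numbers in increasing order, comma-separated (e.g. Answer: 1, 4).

test 1 (k=20) fires B1->T, B3->S, B2->F, B4->T, B5->T, B8->F, B10->E, B9->F, B11->T; hits B1=T, B2=F, B3=S, B4=T, B5=T, B8=F, B9=F, B10=E, B11=T
test 2 (k=4) fires B1->F, B3->E, B2->F, B4->F, B5->F, B7->E, B6->T, B8->T; hits B1=F, B2=F, B3=E, B4=F, B5=F, B6=T, B7=E, B8=T
test 3 (k=24) fires B1->T, B3->S, B2->F, B4->F, B5->F, B7->E, B6->F, B8->T; hits B1=T, B2=F, B3=S, B4=F, B5=F, B6=F, B7=E, B8=T
test 4 (k=27) fires B1->T, B3->S, B2->F, B4->F, B5->T, B8->T; hits B1=T, B2=F, B3=S, B4=F, B5=T, B8=T
test 5 (k=42) fires B1->T, B3->S, B2->F, B4->F, B5->F, B7->S, B6->F, B8->T; hits B1=T, B2=F, B3=S, B4=F, B5=F, B6=F, B7=S, B8=T
test 6 (k=14) fires B1->T, B3->S, B2->F, B4->T, B5->T, B8->F, B10->E, B9->F, B11->T; hits B1=T, B2=F, B3=S, B4=T, B5=T, B8=F, B9=F, B10=E, B11=T
test 7 (k=13) fires B1->T, B3->S, B2->F, B4->F, B5->T, B8->T; hits B1=T, B2=F, B3=S, B4=F, B5=T, B8=T
test 8 (k=26) fires B1->T, B3->S, B2->F, B4->T, B5->T, B8->F, B10->E, B9->F, B11->F; hits B1=T, B2=F, B3=S, B4=T, B5=T, B8=F, B9=F, B10=E, B11=F
test 9 (k=41) fires B1->T, B3->S, B2->F, B4->T, B5->F, B7->S, B6->F, B8->T; hits B1=T, B2=F, B3=S, B4=T, B5=F, B6=F, B7=S, B8=T
test 10 (k=28) fires B1->T, B3->S, B2->F, B4->F, B5->F, B7->E, B6->F, B8->T; hits B1=T, B2=F, B3=S, B4=F, B5=F, B6=F, B7=E, B8=T
pool-wide coverage (19 outcomes): B1=T, B1=F, B2=F, B3=S, B3=E, B4=T, B4=F, B5=T, B5=F, B6=T, B6=F, B7=S, B7=E, B8=T, B8=F, B9=F, B10=E, B11=T, B11=F
no size-1 subset reaches all 19 outcomes (best union: 9/19)
no size-2 subset reaches all 19 outcomes (best union: 16/19)
no size-3 subset reaches all 19 outcomes (best union: 18/19)
the canonical winner is {1, 2, 5, 8}: size 4, full 19-outcome coverage, earliest index list among size-4 covers

Answer: 1, 2, 5, 8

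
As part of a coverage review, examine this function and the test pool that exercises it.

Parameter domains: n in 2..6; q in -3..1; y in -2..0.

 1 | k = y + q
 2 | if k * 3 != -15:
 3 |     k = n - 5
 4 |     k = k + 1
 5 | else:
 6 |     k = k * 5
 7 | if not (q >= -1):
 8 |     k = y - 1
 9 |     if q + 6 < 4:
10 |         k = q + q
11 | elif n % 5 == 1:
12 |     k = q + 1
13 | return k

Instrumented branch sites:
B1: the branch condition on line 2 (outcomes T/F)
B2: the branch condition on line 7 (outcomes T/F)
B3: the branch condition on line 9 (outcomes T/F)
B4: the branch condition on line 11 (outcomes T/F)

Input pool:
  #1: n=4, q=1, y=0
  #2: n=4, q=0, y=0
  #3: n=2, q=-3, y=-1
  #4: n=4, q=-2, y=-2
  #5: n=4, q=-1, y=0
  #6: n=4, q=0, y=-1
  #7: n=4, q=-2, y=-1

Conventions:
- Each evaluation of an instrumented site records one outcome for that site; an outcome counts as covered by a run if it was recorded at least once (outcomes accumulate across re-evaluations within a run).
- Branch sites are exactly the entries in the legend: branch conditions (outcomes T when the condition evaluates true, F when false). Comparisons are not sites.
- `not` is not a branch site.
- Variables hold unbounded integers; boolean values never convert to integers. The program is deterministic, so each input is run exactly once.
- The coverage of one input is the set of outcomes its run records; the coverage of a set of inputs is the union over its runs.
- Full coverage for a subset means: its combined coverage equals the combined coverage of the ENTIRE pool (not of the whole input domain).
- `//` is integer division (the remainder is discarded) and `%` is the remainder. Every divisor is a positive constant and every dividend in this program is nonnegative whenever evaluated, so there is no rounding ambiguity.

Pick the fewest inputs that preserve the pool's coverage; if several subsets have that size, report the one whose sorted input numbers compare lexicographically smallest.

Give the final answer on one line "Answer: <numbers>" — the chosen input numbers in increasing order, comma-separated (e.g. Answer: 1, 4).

test 1 (n=4, q=1, y=0) fires B1->T, B2->F, B4->F; hits B1=T, B2=F, B4=F
test 2 (n=4, q=0, y=0) fires B1->T, B2->F, B4->F; hits B1=T, B2=F, B4=F
test 3 (n=2, q=-3, y=-1) fires B1->T, B2->T, B3->T; hits B1=T, B2=T, B3=T
test 4 (n=4, q=-2, y=-2) fires B1->T, B2->T, B3->F; hits B1=T, B2=T, B3=F
test 5 (n=4, q=-1, y=0) fires B1->T, B2->F, B4->F; hits B1=T, B2=F, B4=F
test 6 (n=4, q=0, y=-1) fires B1->T, B2->F, B4->F; hits B1=T, B2=F, B4=F
test 7 (n=4, q=-2, y=-1) fires B1->T, B2->T, B3->F; hits B1=T, B2=T, B3=F
union over all inputs: B1=T, B2=T, B2=F, B3=T, B3=F, B4=F (6 outcomes)
size 1 is not enough: best union over all size-1 subsets is 3/6
size 2 is not enough: best union over all size-2 subsets is 5/6
the canonical winner is {1, 3, 4}: size 3, full 6-outcome coverage, earliest index list among size-3 covers

Answer: 1, 3, 4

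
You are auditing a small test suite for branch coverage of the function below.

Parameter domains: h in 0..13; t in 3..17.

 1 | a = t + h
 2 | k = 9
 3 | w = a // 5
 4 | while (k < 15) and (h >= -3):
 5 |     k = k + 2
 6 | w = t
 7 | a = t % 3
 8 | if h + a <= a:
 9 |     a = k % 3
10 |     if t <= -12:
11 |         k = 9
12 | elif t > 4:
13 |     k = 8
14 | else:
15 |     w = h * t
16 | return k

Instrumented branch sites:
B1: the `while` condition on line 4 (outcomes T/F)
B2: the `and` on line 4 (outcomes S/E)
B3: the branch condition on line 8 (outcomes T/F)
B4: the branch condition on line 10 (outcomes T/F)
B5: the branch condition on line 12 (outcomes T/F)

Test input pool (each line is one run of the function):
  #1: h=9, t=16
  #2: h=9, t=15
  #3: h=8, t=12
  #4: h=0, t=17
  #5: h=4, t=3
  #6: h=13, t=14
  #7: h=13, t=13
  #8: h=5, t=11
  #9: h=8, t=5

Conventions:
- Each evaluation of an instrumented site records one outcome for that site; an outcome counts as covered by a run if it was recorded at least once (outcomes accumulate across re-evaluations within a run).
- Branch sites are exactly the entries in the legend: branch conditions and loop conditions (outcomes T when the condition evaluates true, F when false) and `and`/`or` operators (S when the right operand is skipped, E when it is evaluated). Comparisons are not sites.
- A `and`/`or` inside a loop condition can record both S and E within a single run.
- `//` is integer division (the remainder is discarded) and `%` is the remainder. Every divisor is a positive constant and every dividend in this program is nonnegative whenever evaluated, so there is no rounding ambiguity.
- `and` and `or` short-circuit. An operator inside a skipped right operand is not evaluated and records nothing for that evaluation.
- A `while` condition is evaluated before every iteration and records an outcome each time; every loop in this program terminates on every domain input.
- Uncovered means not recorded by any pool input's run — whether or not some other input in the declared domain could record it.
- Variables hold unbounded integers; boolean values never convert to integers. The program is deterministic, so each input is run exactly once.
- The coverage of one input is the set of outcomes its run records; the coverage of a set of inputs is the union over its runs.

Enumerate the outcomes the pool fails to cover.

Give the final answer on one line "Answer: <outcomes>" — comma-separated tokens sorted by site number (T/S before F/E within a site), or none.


input #1, h=9, t=16: events B2->E, B1->T, B2->E, B1->T, B2->E, B1->T, B2->S, B1->F, B3->F, B5->T; outcomes B1=T, B1=F, B2=S, B2=E, B3=F, B5=T
input #2, h=9, t=15: events B2->E, B1->T, B2->E, B1->T, B2->E, B1->T, B2->S, B1->F, B3->F, B5->T; outcomes B1=T, B1=F, B2=S, B2=E, B3=F, B5=T
input #3, h=8, t=12: events B2->E, B1->T, B2->E, B1->T, B2->E, B1->T, B2->S, B1->F, B3->F, B5->T; outcomes B1=T, B1=F, B2=S, B2=E, B3=F, B5=T
input #4, h=0, t=17: events B2->E, B1->T, B2->E, B1->T, B2->E, B1->T, B2->S, B1->F, B3->T, B4->F; outcomes B1=T, B1=F, B2=S, B2=E, B3=T, B4=F
input #5, h=4, t=3: events B2->E, B1->T, B2->E, B1->T, B2->E, B1->T, B2->S, B1->F, B3->F, B5->F; outcomes B1=T, B1=F, B2=S, B2=E, B3=F, B5=F
input #6, h=13, t=14: events B2->E, B1->T, B2->E, B1->T, B2->E, B1->T, B2->S, B1->F, B3->F, B5->T; outcomes B1=T, B1=F, B2=S, B2=E, B3=F, B5=T
input #7, h=13, t=13: events B2->E, B1->T, B2->E, B1->T, B2->E, B1->T, B2->S, B1->F, B3->F, B5->T; outcomes B1=T, B1=F, B2=S, B2=E, B3=F, B5=T
input #8, h=5, t=11: events B2->E, B1->T, B2->E, B1->T, B2->E, B1->T, B2->S, B1->F, B3->F, B5->T; outcomes B1=T, B1=F, B2=S, B2=E, B3=F, B5=T
input #9, h=8, t=5: events B2->E, B1->T, B2->E, B1->T, B2->E, B1->T, B2->S, B1->F, B3->F, B5->T; outcomes B1=T, B1=F, B2=S, B2=E, B3=F, B5=T
union over the pool: B1=T, B1=F, B2=S, B2=E, B3=T, B3=F, B4=F, B5=T, B5=F
uncovered (1 of 10): B4=T
Answer: B4=T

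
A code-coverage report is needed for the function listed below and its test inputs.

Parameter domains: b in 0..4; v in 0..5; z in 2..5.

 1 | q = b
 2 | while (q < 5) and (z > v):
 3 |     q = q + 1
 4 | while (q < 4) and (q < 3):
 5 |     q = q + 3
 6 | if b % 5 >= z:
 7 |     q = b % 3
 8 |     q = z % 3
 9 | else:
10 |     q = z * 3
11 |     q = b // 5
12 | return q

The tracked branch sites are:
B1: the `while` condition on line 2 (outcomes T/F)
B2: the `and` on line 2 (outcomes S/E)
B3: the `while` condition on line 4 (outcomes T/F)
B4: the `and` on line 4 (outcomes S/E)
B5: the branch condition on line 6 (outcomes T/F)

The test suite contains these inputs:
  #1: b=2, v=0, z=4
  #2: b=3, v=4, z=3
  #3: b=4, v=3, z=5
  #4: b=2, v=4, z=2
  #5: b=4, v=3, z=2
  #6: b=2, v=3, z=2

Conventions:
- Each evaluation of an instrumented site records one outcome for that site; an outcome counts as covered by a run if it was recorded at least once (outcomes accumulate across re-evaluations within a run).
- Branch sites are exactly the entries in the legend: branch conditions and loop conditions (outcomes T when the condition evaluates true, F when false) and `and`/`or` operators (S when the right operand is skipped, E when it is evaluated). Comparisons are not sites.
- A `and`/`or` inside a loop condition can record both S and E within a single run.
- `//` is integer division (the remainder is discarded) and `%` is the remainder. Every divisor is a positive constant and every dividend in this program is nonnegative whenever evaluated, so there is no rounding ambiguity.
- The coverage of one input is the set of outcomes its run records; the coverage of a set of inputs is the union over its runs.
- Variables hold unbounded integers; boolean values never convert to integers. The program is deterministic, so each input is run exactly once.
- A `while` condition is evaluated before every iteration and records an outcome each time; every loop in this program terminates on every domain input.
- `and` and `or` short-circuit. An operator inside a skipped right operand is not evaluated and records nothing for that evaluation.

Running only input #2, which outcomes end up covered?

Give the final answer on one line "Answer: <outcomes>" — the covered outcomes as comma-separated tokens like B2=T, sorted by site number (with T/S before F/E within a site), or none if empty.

Running input #2 (b=3, v=4, z=3), event by event:
  B2->E, B1->F, B4->E, B3->F, B5->T
distinct outcomes covered: B1=F, B2=E, B3=F, B4=E, B5=T

Answer: B1=F, B2=E, B3=F, B4=E, B5=T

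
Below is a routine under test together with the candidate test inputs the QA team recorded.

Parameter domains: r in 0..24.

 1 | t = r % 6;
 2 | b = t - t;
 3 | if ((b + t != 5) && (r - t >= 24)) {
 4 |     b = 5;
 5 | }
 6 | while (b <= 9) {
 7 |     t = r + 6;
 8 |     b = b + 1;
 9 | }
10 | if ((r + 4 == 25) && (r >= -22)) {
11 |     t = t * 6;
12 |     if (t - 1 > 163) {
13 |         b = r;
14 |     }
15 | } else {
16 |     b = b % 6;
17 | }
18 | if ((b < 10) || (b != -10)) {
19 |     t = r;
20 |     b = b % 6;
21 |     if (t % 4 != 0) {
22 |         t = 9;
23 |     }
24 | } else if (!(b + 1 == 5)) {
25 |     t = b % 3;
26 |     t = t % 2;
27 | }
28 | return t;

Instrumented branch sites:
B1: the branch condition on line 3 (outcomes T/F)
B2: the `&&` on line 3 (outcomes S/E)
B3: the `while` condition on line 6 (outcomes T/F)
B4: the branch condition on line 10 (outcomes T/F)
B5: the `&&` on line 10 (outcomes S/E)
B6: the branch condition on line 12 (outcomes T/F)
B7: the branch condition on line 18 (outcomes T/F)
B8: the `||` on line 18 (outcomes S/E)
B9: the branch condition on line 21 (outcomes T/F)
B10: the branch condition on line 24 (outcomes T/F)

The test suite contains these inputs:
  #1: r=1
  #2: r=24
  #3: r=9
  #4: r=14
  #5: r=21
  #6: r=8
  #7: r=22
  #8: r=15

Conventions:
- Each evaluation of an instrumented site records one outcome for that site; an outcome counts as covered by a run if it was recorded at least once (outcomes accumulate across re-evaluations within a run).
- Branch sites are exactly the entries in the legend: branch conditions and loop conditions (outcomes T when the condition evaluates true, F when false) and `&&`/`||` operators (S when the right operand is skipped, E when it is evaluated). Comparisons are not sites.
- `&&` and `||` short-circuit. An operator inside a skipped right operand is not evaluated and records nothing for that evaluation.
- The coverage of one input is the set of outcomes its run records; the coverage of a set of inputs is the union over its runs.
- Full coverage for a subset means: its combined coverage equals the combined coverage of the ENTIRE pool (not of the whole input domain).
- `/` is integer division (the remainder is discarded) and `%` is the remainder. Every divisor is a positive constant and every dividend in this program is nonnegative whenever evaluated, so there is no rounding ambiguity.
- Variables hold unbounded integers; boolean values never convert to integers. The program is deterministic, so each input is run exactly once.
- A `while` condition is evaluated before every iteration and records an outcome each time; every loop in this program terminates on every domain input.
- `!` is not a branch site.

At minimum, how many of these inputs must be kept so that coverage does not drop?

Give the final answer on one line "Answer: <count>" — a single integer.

run #1 (r=1) records B1=F, B2=E, B3=T, B3=F, B4=F, B5=S, B7=T, B8=S, B9=T
run #2 (r=24) records B1=T, B2=E, B3=T, B3=F, B4=F, B5=S, B7=T, B8=S, B9=F
run #3 (r=9) records B1=F, B2=E, B3=T, B3=F, B4=F, B5=S, B7=T, B8=S, B9=T
run #4 (r=14) records B1=F, B2=E, B3=T, B3=F, B4=F, B5=S, B7=T, B8=S, B9=T
run #5 (r=21) records B1=F, B2=E, B3=T, B3=F, B4=T, B5=E, B6=F, B7=T, B8=E, B9=T
run #6 (r=8) records B1=F, B2=E, B3=T, B3=F, B4=F, B5=S, B7=T, B8=S, B9=F
run #7 (r=22) records B1=F, B2=E, B3=T, B3=F, B4=F, B5=S, B7=T, B8=S, B9=T
run #8 (r=15) records B1=F, B2=E, B3=T, B3=F, B4=F, B5=S, B7=T, B8=S, B9=T
union over all inputs: B1=T, B1=F, B2=E, B3=T, B3=F, B4=T, B4=F, B5=S, B5=E, B6=F, B7=T, B8=S, B8=E, B9=T, B9=F (15 outcomes)
no size-1 subset reaches all 15 outcomes (best union: 10/15)
the canonical winner is {2, 5}: size 2, full 15-outcome coverage, earliest index list among size-2 covers

Answer: 2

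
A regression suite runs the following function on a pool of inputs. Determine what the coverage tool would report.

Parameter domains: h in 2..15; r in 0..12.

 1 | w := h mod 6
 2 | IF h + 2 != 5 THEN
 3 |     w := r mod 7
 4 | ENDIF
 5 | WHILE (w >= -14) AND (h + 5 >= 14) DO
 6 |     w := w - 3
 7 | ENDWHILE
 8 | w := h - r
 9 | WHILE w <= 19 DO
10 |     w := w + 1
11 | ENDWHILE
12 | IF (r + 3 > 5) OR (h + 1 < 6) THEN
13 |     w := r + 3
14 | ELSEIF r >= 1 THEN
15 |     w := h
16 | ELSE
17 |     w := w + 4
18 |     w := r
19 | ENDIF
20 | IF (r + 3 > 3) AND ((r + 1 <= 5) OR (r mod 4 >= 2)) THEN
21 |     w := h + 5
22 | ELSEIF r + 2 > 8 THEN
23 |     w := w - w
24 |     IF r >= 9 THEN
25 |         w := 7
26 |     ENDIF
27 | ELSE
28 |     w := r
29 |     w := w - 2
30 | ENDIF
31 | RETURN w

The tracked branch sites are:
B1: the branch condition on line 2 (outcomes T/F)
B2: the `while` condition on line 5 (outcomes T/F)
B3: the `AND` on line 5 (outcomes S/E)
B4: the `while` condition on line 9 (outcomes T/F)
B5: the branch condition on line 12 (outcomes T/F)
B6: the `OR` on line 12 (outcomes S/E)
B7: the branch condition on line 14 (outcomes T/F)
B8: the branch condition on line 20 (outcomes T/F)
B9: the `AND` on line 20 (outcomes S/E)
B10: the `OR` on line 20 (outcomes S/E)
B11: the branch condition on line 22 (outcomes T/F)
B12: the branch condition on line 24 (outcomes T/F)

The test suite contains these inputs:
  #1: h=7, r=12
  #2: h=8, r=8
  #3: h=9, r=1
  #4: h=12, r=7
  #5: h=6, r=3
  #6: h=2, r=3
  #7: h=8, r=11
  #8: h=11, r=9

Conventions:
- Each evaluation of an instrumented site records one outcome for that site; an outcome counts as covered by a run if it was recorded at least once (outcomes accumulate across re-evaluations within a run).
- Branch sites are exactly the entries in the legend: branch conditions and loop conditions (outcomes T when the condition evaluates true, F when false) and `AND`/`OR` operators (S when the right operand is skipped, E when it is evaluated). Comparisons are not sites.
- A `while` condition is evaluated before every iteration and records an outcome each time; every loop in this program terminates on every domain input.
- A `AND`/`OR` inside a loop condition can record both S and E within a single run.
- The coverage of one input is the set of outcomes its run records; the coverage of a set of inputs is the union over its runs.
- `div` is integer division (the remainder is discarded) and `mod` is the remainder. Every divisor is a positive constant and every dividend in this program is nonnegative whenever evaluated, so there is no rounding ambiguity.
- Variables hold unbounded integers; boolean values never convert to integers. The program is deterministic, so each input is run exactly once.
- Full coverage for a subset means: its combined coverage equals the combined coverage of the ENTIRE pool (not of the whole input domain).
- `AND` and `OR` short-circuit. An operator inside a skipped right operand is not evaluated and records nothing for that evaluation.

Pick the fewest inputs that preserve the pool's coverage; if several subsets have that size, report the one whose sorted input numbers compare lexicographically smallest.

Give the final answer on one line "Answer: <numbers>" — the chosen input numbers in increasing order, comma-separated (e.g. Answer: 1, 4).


#1 (h=7, r=12) -> B1->T, B3->E, B2->F, B4->T, B4->T, B4->T, B4->T, B4->T, B4->T, B4->T, B4->T, B4->T, B4->T, B4->T, ...; covered: B1=T, B2=F, B3=E, B4=T, B4=F, B5=T, B6=S, B8=F, B9=E, B10=E, B11=T, B12=T
#2 (h=8, r=8) -> B1->T, B3->E, B2->F, B4->T, B4->T, B4->T, B4->T, B4->T, B4->T, B4->T, B4->T, B4->T, B4->T, B4->T, ...; covered: B1=T, B2=F, B3=E, B4=T, B4=F, B5=T, B6=S, B8=F, B9=E, B10=E, B11=T, B12=F
#3 (h=9, r=1) -> B1->T, B3->E, B2->T, B3->E, B2->T, B3->E, B2->T, B3->E, B2->T, B3->E, B2->T, B3->E, B2->T, B3->S, ...; covered: B1=T, B2=T, B2=F, B3=S, B3=E, B4=T, B4=F, B5=F, B6=E, B7=T, B8=T, B9=E, B10=S
#4 (h=12, r=7) -> B1->T, B3->E, B2->T, B3->E, B2->T, B3->E, B2->T, B3->E, B2->T, B3->E, B2->T, B3->S, B2->F, B4->T, ...; covered: B1=T, B2=T, B2=F, B3=S, B3=E, B4=T, B4=F, B5=T, B6=S, B8=T, B9=E, B10=E
#5 (h=6, r=3) -> B1->T, B3->E, B2->F, B4->T, B4->T, B4->T, B4->T, B4->T, B4->T, B4->T, B4->T, B4->T, B4->T, B4->T, ...; covered: B1=T, B2=F, B3=E, B4=T, B4=F, B5=T, B6=S, B8=T, B9=E, B10=S
#6 (h=2, r=3) -> B1->T, B3->E, B2->F, B4->T, B4->T, B4->T, B4->T, B4->T, B4->T, B4->T, B4->T, B4->T, B4->T, B4->T, ...; covered: B1=T, B2=F, B3=E, B4=T, B4=F, B5=T, B6=S, B8=T, B9=E, B10=S
#7 (h=8, r=11) -> B1->T, B3->E, B2->F, B4->T, B4->T, B4->T, B4->T, B4->T, B4->T, B4->T, B4->T, B4->T, B4->T, B4->T, ...; covered: B1=T, B2=F, B3=E, B4=T, B4=F, B5=T, B6=S, B8=T, B9=E, B10=E
#8 (h=11, r=9) -> B1->T, B3->E, B2->T, B3->E, B2->T, B3->E, B2->T, B3->E, B2->T, B3->E, B2->T, B3->E, B2->T, B3->S, ...; covered: B1=T, B2=T, B2=F, B3=S, B3=E, B4=T, B4=F, B5=T, B6=S, B8=F, B9=E, B10=E, B11=T, B12=T
union over all inputs: B1=T, B2=T, B2=F, B3=S, B3=E, B4=T, B4=F, B5=T, B5=F, B6=S, B6=E, B7=T, B8=T, B8=F, B9=E, B10=S, B10=E, B11=T, B12=T, B12=F (20 outcomes)
no size-1 subset reaches all 20 outcomes (best union: 14/20)
no size-2 subset reaches all 20 outcomes (best union: 19/20)
the canonical winner is {1, 2, 3}: size 3, full 20-outcome coverage, earliest index list among size-3 covers
Answer: 1, 2, 3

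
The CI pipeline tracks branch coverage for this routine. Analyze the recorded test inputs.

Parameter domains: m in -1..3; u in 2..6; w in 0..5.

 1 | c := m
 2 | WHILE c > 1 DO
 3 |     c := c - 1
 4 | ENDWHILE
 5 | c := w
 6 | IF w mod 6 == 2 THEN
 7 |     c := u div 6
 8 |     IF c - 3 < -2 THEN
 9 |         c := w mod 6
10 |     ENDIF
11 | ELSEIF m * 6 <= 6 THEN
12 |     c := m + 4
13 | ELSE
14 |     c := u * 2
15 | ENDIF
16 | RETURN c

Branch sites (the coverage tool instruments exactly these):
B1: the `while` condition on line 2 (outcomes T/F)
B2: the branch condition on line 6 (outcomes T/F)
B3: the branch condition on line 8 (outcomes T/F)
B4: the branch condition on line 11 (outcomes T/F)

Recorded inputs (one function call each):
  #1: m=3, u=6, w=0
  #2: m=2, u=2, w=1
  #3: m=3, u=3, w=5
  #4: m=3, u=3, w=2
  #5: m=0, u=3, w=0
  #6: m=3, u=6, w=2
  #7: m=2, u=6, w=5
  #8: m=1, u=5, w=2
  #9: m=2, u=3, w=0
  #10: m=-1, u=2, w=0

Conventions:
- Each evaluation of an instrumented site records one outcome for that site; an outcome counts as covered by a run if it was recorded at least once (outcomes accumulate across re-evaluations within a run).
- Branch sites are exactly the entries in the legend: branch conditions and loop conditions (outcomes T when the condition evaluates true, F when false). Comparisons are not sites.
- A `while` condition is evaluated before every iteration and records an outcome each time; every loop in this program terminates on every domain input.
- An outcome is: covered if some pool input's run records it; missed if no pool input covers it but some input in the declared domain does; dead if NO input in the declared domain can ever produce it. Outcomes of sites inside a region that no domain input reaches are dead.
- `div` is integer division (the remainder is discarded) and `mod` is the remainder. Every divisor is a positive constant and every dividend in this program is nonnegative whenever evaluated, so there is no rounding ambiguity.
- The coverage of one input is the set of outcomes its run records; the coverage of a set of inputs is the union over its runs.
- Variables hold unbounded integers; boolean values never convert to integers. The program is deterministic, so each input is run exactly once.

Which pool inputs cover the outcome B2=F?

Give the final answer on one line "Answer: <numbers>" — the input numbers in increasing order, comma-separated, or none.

input #1 (m=3, u=6, w=0): hits B2=F
input #2 (m=2, u=2, w=1): hits B2=F
input #3 (m=3, u=3, w=5): hits B2=F
input #4 (m=3, u=3, w=2): never hits B2=F
input #5 (m=0, u=3, w=0): hits B2=F
input #6 (m=3, u=6, w=2): never hits B2=F
input #7 (m=2, u=6, w=5): hits B2=F
input #8 (m=1, u=5, w=2): never hits B2=F
input #9 (m=2, u=3, w=0): hits B2=F
input #10 (m=-1, u=2, w=0): hits B2=F

Answer: 1, 2, 3, 5, 7, 9, 10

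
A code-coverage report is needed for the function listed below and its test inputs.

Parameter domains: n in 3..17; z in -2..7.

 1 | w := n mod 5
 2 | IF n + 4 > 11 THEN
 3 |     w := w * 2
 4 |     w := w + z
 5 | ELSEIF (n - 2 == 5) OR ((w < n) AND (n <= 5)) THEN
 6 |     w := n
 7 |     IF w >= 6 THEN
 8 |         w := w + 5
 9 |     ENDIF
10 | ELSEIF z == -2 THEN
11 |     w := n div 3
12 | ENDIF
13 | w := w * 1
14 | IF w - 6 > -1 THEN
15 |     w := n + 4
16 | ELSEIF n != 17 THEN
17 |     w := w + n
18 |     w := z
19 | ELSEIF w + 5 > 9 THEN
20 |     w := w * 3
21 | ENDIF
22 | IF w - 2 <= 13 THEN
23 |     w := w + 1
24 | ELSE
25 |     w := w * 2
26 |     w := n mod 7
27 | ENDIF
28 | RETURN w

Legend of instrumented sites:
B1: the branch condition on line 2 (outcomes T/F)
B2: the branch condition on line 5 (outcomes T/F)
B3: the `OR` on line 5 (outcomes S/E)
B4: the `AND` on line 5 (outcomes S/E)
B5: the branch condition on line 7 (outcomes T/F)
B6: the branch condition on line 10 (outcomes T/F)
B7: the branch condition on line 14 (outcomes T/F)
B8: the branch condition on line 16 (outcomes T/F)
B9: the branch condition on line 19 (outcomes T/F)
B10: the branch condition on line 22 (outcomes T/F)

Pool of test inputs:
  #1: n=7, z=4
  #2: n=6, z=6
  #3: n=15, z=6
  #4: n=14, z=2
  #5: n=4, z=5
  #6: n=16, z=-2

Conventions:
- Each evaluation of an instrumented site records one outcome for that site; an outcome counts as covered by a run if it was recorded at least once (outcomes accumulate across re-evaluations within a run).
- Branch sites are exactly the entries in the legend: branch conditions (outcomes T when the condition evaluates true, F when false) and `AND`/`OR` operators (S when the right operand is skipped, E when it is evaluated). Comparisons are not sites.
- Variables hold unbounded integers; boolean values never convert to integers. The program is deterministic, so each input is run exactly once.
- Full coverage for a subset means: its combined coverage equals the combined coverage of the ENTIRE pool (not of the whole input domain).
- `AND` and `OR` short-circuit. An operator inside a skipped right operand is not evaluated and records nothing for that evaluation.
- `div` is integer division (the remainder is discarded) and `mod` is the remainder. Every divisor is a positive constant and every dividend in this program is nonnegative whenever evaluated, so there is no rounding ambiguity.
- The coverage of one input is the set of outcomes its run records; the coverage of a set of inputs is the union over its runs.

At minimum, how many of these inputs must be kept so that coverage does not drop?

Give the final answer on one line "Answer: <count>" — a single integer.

input #1 (n=7, z=4): events B1->F, B3->S, B2->T, B5->T, B7->T, B10->T; covers B1=F, B2=T, B3=S, B5=T, B7=T, B10=T
input #2 (n=6, z=6): events B1->F, B3->E, B4->E, B2->F, B6->F, B7->F, B8->T, B10->T; covers B1=F, B2=F, B3=E, B4=E, B6=F, B7=F, B8=T, B10=T
input #3 (n=15, z=6): events B1->T, B7->T, B10->F; covers B1=T, B7=T, B10=F
input #4 (n=14, z=2): events B1->T, B7->T, B10->F; covers B1=T, B7=T, B10=F
input #5 (n=4, z=5): events B1->F, B3->E, B4->S, B2->F, B6->F, B7->F, B8->T, B10->T; covers B1=F, B2=F, B3=E, B4=S, B6=F, B7=F, B8=T, B10=T
input #6 (n=16, z=-2): events B1->T, B7->F, B8->T, B10->T; covers B1=T, B7=F, B8=T, B10=T
the full pool covers 15 outcomes: B1=T, B1=F, B2=T, B2=F, B3=S, B3=E, B4=S, B4=E, B5=T, B6=F, B7=T, B7=F, B8=T, B10=T, B10=F
every size-1 subset falls short of the 15 outcomes (best: 8/15)
every size-2 subset falls short of the 15 outcomes (best: 12/15)
every size-3 subset falls short of the 15 outcomes (best: 14/15)
at size 4, {1, 2, 3, 5} reaches all 15 outcomes; every lexicographically earlier size-4 subset fails

Answer: 4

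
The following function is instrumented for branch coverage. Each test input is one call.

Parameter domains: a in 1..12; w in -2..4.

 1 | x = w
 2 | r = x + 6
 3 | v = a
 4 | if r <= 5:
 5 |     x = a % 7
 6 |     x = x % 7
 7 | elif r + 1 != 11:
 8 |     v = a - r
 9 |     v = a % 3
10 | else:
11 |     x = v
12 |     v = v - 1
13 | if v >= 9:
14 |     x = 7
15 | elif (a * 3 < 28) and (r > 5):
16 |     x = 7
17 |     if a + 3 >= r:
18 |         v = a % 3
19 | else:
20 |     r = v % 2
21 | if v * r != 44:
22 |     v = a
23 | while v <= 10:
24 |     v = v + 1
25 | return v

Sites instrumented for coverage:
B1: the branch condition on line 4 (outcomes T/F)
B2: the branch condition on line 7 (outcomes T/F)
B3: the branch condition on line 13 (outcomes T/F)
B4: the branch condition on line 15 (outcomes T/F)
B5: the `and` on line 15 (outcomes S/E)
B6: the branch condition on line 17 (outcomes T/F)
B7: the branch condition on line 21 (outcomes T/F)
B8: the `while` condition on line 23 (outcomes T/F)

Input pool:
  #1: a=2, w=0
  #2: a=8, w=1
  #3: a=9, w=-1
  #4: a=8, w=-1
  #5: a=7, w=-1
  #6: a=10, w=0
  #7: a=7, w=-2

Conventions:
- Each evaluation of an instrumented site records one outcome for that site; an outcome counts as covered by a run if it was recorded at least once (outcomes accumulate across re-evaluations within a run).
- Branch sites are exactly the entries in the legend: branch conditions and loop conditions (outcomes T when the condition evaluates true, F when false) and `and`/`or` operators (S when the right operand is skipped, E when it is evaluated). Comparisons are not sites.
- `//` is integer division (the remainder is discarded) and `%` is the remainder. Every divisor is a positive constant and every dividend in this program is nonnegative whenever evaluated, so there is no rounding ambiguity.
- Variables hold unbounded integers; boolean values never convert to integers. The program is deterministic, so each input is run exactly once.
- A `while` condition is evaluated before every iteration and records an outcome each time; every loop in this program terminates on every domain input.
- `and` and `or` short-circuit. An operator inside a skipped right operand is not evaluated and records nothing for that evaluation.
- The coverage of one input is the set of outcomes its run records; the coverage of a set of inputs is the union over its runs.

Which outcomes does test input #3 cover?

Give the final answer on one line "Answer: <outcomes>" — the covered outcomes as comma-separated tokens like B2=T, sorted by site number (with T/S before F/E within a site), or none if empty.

Simulating input #3 (a=9, w=-1) step by step:
  B1->T, B3->T, B7->T, B8->T, B8->T, B8->F
distinct outcomes covered: B1=T, B3=T, B7=T, B8=T, B8=F

Answer: B1=T, B3=T, B7=T, B8=T, B8=F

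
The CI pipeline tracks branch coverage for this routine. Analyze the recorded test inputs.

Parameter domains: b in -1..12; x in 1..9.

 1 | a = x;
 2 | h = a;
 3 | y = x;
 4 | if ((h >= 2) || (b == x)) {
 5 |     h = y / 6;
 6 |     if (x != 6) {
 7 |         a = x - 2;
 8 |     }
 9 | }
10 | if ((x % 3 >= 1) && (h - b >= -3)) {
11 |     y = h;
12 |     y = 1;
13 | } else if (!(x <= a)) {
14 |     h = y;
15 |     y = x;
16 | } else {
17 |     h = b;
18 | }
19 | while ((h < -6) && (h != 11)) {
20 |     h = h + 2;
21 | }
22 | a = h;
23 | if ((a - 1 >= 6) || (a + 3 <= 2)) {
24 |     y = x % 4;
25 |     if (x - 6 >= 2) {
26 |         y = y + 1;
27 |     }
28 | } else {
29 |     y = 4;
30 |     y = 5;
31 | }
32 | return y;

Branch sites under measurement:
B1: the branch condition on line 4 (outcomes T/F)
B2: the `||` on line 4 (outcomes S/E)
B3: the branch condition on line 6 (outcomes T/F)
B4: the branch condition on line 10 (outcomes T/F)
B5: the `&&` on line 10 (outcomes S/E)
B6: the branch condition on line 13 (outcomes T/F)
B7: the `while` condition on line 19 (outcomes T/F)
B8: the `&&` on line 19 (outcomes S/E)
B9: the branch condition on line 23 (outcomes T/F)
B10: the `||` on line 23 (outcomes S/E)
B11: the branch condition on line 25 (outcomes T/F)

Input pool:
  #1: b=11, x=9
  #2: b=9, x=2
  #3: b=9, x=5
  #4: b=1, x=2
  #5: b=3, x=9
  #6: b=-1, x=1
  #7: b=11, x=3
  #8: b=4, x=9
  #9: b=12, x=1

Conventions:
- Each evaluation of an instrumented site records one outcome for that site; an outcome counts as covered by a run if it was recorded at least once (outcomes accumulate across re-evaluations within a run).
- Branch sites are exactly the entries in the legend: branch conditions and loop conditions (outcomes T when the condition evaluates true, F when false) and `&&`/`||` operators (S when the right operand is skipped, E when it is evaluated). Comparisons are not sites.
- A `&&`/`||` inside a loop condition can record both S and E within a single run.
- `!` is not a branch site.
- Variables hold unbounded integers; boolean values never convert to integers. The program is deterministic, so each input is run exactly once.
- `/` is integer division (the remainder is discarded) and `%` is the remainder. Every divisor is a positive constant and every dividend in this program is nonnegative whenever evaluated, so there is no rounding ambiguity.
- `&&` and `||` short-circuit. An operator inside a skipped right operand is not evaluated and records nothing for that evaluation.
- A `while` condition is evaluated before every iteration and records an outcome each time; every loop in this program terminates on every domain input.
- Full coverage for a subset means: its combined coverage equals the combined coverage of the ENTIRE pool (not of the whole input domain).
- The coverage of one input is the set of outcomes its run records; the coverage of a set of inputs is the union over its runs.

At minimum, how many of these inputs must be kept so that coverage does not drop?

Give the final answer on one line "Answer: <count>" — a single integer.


input #1, b=11, x=9: events B2->S, B1->T, B3->T, B5->S, B4->F, B6->T, B8->S, B7->F, B10->S, B9->T, B11->T; outcomes B1=T, B2=S, B3=T, B4=F, B5=S, B6=T, B7=F, B8=S, B9=T, B10=S, B11=T
input #2, b=9, x=2: events B2->S, B1->T, B3->T, B5->E, B4->F, B6->T, B8->S, B7->F, B10->E, B9->F; outcomes B1=T, B2=S, B3=T, B4=F, B5=E, B6=T, B7=F, B8=S, B9=F, B10=E
input #3, b=9, x=5: events B2->S, B1->T, B3->T, B5->E, B4->F, B6->T, B8->S, B7->F, B10->E, B9->F; outcomes B1=T, B2=S, B3=T, B4=F, B5=E, B6=T, B7=F, B8=S, B9=F, B10=E
input #4, b=1, x=2: events B2->S, B1->T, B3->T, B5->E, B4->T, B8->S, B7->F, B10->E, B9->F; outcomes B1=T, B2=S, B3=T, B4=T, B5=E, B7=F, B8=S, B9=F, B10=E
input #5, b=3, x=9: events B2->S, B1->T, B3->T, B5->S, B4->F, B6->T, B8->S, B7->F, B10->S, B9->T, B11->T; outcomes B1=T, B2=S, B3=T, B4=F, B5=S, B6=T, B7=F, B8=S, B9=T, B10=S, B11=T
input #6, b=-1, x=1: events B2->E, B1->F, B5->E, B4->T, B8->S, B7->F, B10->E, B9->F; outcomes B1=F, B2=E, B4=T, B5=E, B7=F, B8=S, B9=F, B10=E
input #7, b=11, x=3: events B2->S, B1->T, B3->T, B5->S, B4->F, B6->T, B8->S, B7->F, B10->E, B9->F; outcomes B1=T, B2=S, B3=T, B4=F, B5=S, B6=T, B7=F, B8=S, B9=F, B10=E
input #8, b=4, x=9: events B2->S, B1->T, B3->T, B5->S, B4->F, B6->T, B8->S, B7->F, B10->S, B9->T, B11->T; outcomes B1=T, B2=S, B3=T, B4=F, B5=S, B6=T, B7=F, B8=S, B9=T, B10=S, B11=T
input #9, b=12, x=1: events B2->E, B1->F, B5->E, B4->F, B6->F, B8->S, B7->F, B10->S, B9->T, B11->F; outcomes B1=F, B2=E, B4=F, B5=E, B6=F, B7=F, B8=S, B9=T, B10=S, B11=F
union over all inputs: B1=T, B1=F, B2=S, B2=E, B3=T, B4=T, B4=F, B5=S, B5=E, B6=T, B6=F, B7=F, B8=S, B9=T, B9=F, B10=S, B10=E, B11=T, B11=F (19 outcomes)
no size-1 subset reaches all 19 outcomes (best union: 11/19)
no size-2 subset reaches all 19 outcomes (best union: 17/19)
at size 3, {1, 4, 9} reaches all 19 outcomes; every lexicographically earlier size-3 subset fails
Answer: 3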